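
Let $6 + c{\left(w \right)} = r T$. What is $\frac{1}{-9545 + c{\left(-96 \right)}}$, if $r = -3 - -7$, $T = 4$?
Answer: $- \frac{1}{9535} \approx -0.00010488$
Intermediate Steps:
$r = 4$ ($r = -3 + 7 = 4$)
$c{\left(w \right)} = 10$ ($c{\left(w \right)} = -6 + 4 \cdot 4 = -6 + 16 = 10$)
$\frac{1}{-9545 + c{\left(-96 \right)}} = \frac{1}{-9545 + 10} = \frac{1}{-9535} = - \frac{1}{9535}$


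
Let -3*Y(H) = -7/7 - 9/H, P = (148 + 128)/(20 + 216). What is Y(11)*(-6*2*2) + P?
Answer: -8681/649 ≈ -13.376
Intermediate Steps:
P = 69/59 (P = 276/236 = 276*(1/236) = 69/59 ≈ 1.1695)
Y(H) = ⅓ + 3/H (Y(H) = -(-7/7 - 9/H)/3 = -(-7*⅐ - 9/H)/3 = -(-1 - 9/H)/3 = ⅓ + 3/H)
Y(11)*(-6*2*2) + P = ((⅓)*(9 + 11)/11)*(-6*2*2) + 69/59 = ((⅓)*(1/11)*20)*(-12*2) + 69/59 = (20/33)*(-24) + 69/59 = -160/11 + 69/59 = -8681/649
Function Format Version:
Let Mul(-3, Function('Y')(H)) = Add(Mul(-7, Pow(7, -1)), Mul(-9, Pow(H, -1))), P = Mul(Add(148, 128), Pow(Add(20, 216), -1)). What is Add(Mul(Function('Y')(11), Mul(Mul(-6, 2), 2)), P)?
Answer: Rational(-8681, 649) ≈ -13.376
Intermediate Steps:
P = Rational(69, 59) (P = Mul(276, Pow(236, -1)) = Mul(276, Rational(1, 236)) = Rational(69, 59) ≈ 1.1695)
Function('Y')(H) = Add(Rational(1, 3), Mul(3, Pow(H, -1))) (Function('Y')(H) = Mul(Rational(-1, 3), Add(Mul(-7, Pow(7, -1)), Mul(-9, Pow(H, -1)))) = Mul(Rational(-1, 3), Add(Mul(-7, Rational(1, 7)), Mul(-9, Pow(H, -1)))) = Mul(Rational(-1, 3), Add(-1, Mul(-9, Pow(H, -1)))) = Add(Rational(1, 3), Mul(3, Pow(H, -1))))
Add(Mul(Function('Y')(11), Mul(Mul(-6, 2), 2)), P) = Add(Mul(Mul(Rational(1, 3), Pow(11, -1), Add(9, 11)), Mul(Mul(-6, 2), 2)), Rational(69, 59)) = Add(Mul(Mul(Rational(1, 3), Rational(1, 11), 20), Mul(-12, 2)), Rational(69, 59)) = Add(Mul(Rational(20, 33), -24), Rational(69, 59)) = Add(Rational(-160, 11), Rational(69, 59)) = Rational(-8681, 649)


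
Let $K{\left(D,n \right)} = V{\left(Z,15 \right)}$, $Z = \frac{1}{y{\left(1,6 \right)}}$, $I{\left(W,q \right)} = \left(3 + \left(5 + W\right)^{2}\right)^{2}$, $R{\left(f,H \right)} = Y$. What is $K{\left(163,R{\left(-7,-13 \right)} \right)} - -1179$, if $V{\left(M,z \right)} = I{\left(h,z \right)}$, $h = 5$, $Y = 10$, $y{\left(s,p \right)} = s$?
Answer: $11788$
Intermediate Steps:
$R{\left(f,H \right)} = 10$
$Z = 1$ ($Z = 1^{-1} = 1$)
$V{\left(M,z \right)} = 10609$ ($V{\left(M,z \right)} = \left(3 + \left(5 + 5\right)^{2}\right)^{2} = \left(3 + 10^{2}\right)^{2} = \left(3 + 100\right)^{2} = 103^{2} = 10609$)
$K{\left(D,n \right)} = 10609$
$K{\left(163,R{\left(-7,-13 \right)} \right)} - -1179 = 10609 - -1179 = 10609 + 1179 = 11788$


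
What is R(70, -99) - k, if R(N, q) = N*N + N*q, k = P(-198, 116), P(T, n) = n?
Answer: -2146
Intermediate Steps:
k = 116
R(N, q) = N**2 + N*q
R(70, -99) - k = 70*(70 - 99) - 1*116 = 70*(-29) - 116 = -2030 - 116 = -2146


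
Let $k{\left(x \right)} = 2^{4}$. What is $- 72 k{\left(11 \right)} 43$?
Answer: $-49536$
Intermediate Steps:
$k{\left(x \right)} = 16$
$- 72 k{\left(11 \right)} 43 = \left(-72\right) 16 \cdot 43 = \left(-1152\right) 43 = -49536$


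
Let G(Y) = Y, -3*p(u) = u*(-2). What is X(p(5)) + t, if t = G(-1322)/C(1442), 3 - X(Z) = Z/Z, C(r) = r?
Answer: 781/721 ≈ 1.0832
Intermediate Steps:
p(u) = 2*u/3 (p(u) = -u*(-2)/3 = -(-2)*u/3 = 2*u/3)
X(Z) = 2 (X(Z) = 3 - Z/Z = 3 - 1*1 = 3 - 1 = 2)
t = -661/721 (t = -1322/1442 = -1322*1/1442 = -661/721 ≈ -0.91678)
X(p(5)) + t = 2 - 661/721 = 781/721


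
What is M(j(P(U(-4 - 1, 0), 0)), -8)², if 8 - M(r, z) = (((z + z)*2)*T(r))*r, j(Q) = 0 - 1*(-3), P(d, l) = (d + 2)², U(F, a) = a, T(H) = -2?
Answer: 33856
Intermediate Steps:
P(d, l) = (2 + d)²
j(Q) = 3 (j(Q) = 0 + 3 = 3)
M(r, z) = 8 + 8*r*z (M(r, z) = 8 - ((z + z)*2)*(-2)*r = 8 - ((2*z)*2)*(-2)*r = 8 - (4*z)*(-2)*r = 8 - (-8*z)*r = 8 - (-8)*r*z = 8 + 8*r*z)
M(j(P(U(-4 - 1, 0), 0)), -8)² = (8 + 8*3*(-8))² = (8 - 192)² = (-184)² = 33856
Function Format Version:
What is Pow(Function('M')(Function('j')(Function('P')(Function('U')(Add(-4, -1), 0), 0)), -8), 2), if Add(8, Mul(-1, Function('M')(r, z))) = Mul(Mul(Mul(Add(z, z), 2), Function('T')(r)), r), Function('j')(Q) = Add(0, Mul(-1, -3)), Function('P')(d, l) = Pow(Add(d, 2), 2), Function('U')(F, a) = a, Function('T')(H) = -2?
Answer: 33856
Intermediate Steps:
Function('P')(d, l) = Pow(Add(2, d), 2)
Function('j')(Q) = 3 (Function('j')(Q) = Add(0, 3) = 3)
Function('M')(r, z) = Add(8, Mul(8, r, z)) (Function('M')(r, z) = Add(8, Mul(-1, Mul(Mul(Mul(Add(z, z), 2), -2), r))) = Add(8, Mul(-1, Mul(Mul(Mul(Mul(2, z), 2), -2), r))) = Add(8, Mul(-1, Mul(Mul(Mul(4, z), -2), r))) = Add(8, Mul(-1, Mul(Mul(-8, z), r))) = Add(8, Mul(-1, Mul(-8, r, z))) = Add(8, Mul(8, r, z)))
Pow(Function('M')(Function('j')(Function('P')(Function('U')(Add(-4, -1), 0), 0)), -8), 2) = Pow(Add(8, Mul(8, 3, -8)), 2) = Pow(Add(8, -192), 2) = Pow(-184, 2) = 33856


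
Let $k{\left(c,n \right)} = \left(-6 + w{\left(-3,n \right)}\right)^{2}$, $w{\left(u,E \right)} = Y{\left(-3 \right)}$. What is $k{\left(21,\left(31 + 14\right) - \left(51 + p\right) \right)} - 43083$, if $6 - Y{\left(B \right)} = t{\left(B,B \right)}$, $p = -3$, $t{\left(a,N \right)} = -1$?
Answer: $-43082$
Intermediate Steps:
$Y{\left(B \right)} = 7$ ($Y{\left(B \right)} = 6 - -1 = 6 + 1 = 7$)
$w{\left(u,E \right)} = 7$
$k{\left(c,n \right)} = 1$ ($k{\left(c,n \right)} = \left(-6 + 7\right)^{2} = 1^{2} = 1$)
$k{\left(21,\left(31 + 14\right) - \left(51 + p\right) \right)} - 43083 = 1 - 43083 = -43082$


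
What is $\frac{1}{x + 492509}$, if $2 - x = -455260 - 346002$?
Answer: $\frac{1}{1293773} \approx 7.7293 \cdot 10^{-7}$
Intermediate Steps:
$x = 801264$ ($x = 2 - \left(-455260 - 346002\right) = 2 - -801262 = 2 + 801262 = 801264$)
$\frac{1}{x + 492509} = \frac{1}{801264 + 492509} = \frac{1}{1293773}$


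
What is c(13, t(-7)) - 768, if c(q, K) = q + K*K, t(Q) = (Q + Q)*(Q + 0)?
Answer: 8849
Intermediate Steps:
t(Q) = 2*Q² (t(Q) = (2*Q)*Q = 2*Q²)
c(q, K) = q + K²
c(13, t(-7)) - 768 = (13 + (2*(-7)²)²) - 768 = (13 + (2*49)²) - 768 = (13 + 98²) - 768 = (13 + 9604) - 768 = 9617 - 768 = 8849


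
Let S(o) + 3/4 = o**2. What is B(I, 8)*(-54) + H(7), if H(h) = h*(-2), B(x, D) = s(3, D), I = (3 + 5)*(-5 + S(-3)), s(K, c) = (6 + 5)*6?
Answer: -3578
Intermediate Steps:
S(o) = -3/4 + o**2
s(K, c) = 66 (s(K, c) = 11*6 = 66)
I = 26 (I = (3 + 5)*(-5 + (-3/4 + (-3)**2)) = 8*(-5 + (-3/4 + 9)) = 8*(-5 + 33/4) = 8*(13/4) = 26)
B(x, D) = 66
H(h) = -2*h
B(I, 8)*(-54) + H(7) = 66*(-54) - 2*7 = -3564 - 14 = -3578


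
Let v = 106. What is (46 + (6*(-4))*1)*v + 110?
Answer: 2442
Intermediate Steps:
(46 + (6*(-4))*1)*v + 110 = (46 + (6*(-4))*1)*106 + 110 = (46 - 24*1)*106 + 110 = (46 - 24)*106 + 110 = 22*106 + 110 = 2332 + 110 = 2442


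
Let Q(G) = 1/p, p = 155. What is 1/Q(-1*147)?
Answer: 155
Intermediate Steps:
Q(G) = 1/155
1/Q(-1*147) = 1/(1/155) = 155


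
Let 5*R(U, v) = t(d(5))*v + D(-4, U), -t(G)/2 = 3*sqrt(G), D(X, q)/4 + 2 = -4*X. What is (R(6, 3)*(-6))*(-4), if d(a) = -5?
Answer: 1344/5 - 432*I*sqrt(5)/5 ≈ 268.8 - 193.2*I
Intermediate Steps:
D(X, q) = -8 - 16*X (D(X, q) = -8 + 4*(-4*X) = -8 - 16*X)
t(G) = -6*sqrt(G)
R(U, v) = 56/5 - 6*I*v*sqrt(5)/5 (R(U, v) = ((-6*I*sqrt(5))*v + (-8 - 16*(-4)))/5 = ((-6*I*sqrt(5))*v + (-8 + 64))/5 = ((-6*I*sqrt(5))*v + 56)/5 = (-6*I*v*sqrt(5) + 56)/5 = (56 - 6*I*v*sqrt(5))/5 = 56/5 - 6*I*v*sqrt(5)/5)
(R(6, 3)*(-6))*(-4) = ((56/5 - 6/5*I*3*sqrt(5))*(-6))*(-4) = ((56/5 - 18*I*sqrt(5)/5)*(-6))*(-4) = (-336/5 + 108*I*sqrt(5)/5)*(-4) = 1344/5 - 432*I*sqrt(5)/5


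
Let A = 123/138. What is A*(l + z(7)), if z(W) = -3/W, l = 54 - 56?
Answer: -697/322 ≈ -2.1646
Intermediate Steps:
l = -2
A = 41/46 (A = 123*(1/138) = 41/46 ≈ 0.89130)
A*(l + z(7)) = 41*(-2 - 3/7)/46 = (41/46)*(-17/7) = -697/322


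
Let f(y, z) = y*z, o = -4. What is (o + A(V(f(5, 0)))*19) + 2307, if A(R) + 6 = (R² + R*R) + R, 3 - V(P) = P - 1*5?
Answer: 4773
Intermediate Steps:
V(P) = 8 - P (V(P) = 3 - (P - 1*5) = 3 - (P - 5) = 3 - (-5 + P) = 3 + (5 - P) = 8 - P)
A(R) = -6 + R + 2*R² (A(R) = -6 + ((R² + R*R) + R) = -6 + ((R² + R²) + R) = -6 + (2*R² + R) = -6 + (R + 2*R²) = -6 + R + 2*R²)
(o + A(V(f(5, 0)))*19) + 2307 = (-4 + (-6 + (8 - 5*0) + 2*(8 - 5*0)²)*19) + 2307 = (-4 + (-6 + (8 - 1*0) + 2*(8 - 1*0)²)*19) + 2307 = (-4 + (-6 + (8 + 0) + 2*(8 + 0)²)*19) + 2307 = (-4 + (-6 + 8 + 2*8²)*19) + 2307 = (-4 + (-6 + 8 + 2*64)*19) + 2307 = (-4 + (-6 + 8 + 128)*19) + 2307 = (-4 + 130*19) + 2307 = (-4 + 2470) + 2307 = 2466 + 2307 = 4773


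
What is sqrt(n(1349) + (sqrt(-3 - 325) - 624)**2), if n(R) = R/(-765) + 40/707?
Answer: sqrt(12645047648945215 - 81126692337600*I*sqrt(82))/180285 ≈ 624.0 - 18.111*I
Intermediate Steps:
n(R) = 40/707 - R/765 (n(R) = R*(-1/765) + 40*(1/707) = -R/765 + 40/707 = 40/707 - R/765)
sqrt(n(1349) + (sqrt(-3 - 325) - 624)**2) = sqrt((40/707 - 1/765*1349) + (sqrt(-3 - 325) - 624)**2) = sqrt((40/707 - 1349/765) + (sqrt(-328) - 624)**2) = sqrt(-923143/540855 + (2*I*sqrt(82) - 624)**2) = sqrt(-923143/540855 + (-624 + 2*I*sqrt(82))**2)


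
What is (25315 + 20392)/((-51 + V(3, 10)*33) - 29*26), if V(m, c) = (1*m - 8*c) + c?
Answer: -45707/3016 ≈ -15.155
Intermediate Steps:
V(m, c) = m - 7*c (V(m, c) = (m - 8*c) + c = m - 7*c)
(25315 + 20392)/((-51 + V(3, 10)*33) - 29*26) = (25315 + 20392)/((-51 + (3 - 7*10)*33) - 29*26) = 45707/((-51 + (3 - 70)*33) - 754) = 45707/((-51 - 67*33) - 754) = 45707/((-51 - 2211) - 754) = 45707/(-2262 - 754) = 45707/(-3016) = 45707*(-1/3016) = -45707/3016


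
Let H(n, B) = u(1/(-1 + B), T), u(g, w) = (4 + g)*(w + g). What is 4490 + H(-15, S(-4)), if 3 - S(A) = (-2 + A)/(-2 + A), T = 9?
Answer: 4540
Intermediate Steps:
u(g, w) = (4 + g)*(g + w)
S(A) = 2 (S(A) = 3 - (-2 + A)/(-2 + A) = 3 - 1*1 = 3 - 1 = 2)
H(n, B) = 36 + (-1 + B)⁻² + 13/(-1 + B) (H(n, B) = (1/(-1 + B))² + 4/(-1 + B) + 4*9 + 9/(-1 + B) = (-1 + B)⁻² + 4/(-1 + B) + 36 + 9/(-1 + B) = 36 + (-1 + B)⁻² + 13/(-1 + B))
4490 + H(-15, S(-4)) = 4490 + (24 - 59*2 + 36*2²)/(1 + 2² - 2*2) = 4490 + (24 - 118 + 36*4)/(1 + 4 - 4) = 4490 + (24 - 118 + 144)/1 = 4490 + 1*50 = 4490 + 50 = 4540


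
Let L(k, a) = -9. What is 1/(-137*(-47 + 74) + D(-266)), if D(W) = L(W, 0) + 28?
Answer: -1/3680 ≈ -0.00027174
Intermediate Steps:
D(W) = 19 (D(W) = -9 + 28 = 19)
1/(-137*(-47 + 74) + D(-266)) = 1/(-137*(-47 + 74) + 19) = 1/(-137*27 + 19) = 1/(-3699 + 19) = 1/(-3680) = -1/3680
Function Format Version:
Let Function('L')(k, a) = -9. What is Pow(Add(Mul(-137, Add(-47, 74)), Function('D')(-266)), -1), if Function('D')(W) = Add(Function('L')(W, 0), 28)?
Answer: Rational(-1, 3680) ≈ -0.00027174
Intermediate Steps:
Function('D')(W) = 19 (Function('D')(W) = Add(-9, 28) = 19)
Pow(Add(Mul(-137, Add(-47, 74)), Function('D')(-266)), -1) = Pow(Add(Mul(-137, Add(-47, 74)), 19), -1) = Pow(Add(Mul(-137, 27), 19), -1) = Pow(Add(-3699, 19), -1) = Pow(-3680, -1) = Rational(-1, 3680)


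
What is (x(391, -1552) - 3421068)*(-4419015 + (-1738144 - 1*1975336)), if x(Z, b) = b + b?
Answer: 27847061669140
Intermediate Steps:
x(Z, b) = 2*b
(x(391, -1552) - 3421068)*(-4419015 + (-1738144 - 1*1975336)) = (2*(-1552) - 3421068)*(-4419015 + (-1738144 - 1*1975336)) = (-3104 - 3421068)*(-4419015 + (-1738144 - 1975336)) = -3424172*(-4419015 - 3713480) = -3424172*(-8132495) = 27847061669140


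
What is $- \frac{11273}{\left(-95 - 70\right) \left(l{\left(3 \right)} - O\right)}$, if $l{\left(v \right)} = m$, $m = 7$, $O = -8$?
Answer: $\frac{11273}{2475} \approx 4.5547$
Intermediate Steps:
$l{\left(v \right)} = 7$
$- \frac{11273}{\left(-95 - 70\right) \left(l{\left(3 \right)} - O\right)} = - \frac{11273}{\left(-95 - 70\right) \left(7 - -8\right)} = - \frac{11273}{\left(-165\right) \left(7 + 8\right)} = - \frac{11273}{\left(-165\right) 15} = - \frac{11273}{-2475} = \left(-11273\right) \left(- \frac{1}{2475}\right) = \frac{11273}{2475}$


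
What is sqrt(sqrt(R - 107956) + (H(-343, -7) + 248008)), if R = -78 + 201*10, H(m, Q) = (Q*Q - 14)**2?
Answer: sqrt(249233 + 2*I*sqrt(26506)) ≈ 499.23 + 0.326*I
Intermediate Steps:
H(m, Q) = (-14 + Q**2)**2 (H(m, Q) = (Q**2 - 14)**2 = (-14 + Q**2)**2)
R = 1932 (R = -78 + 2010 = 1932)
sqrt(sqrt(R - 107956) + (H(-343, -7) + 248008)) = sqrt(sqrt(1932 - 107956) + ((-14 + (-7)**2)**2 + 248008)) = sqrt(sqrt(-106024) + ((-14 + 49)**2 + 248008)) = sqrt(2*I*sqrt(26506) + (35**2 + 248008)) = sqrt(2*I*sqrt(26506) + (1225 + 248008)) = sqrt(2*I*sqrt(26506) + 249233) = sqrt(249233 + 2*I*sqrt(26506))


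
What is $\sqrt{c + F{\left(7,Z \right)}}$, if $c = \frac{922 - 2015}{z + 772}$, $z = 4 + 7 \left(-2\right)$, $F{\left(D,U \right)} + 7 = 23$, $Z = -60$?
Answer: $\frac{\sqrt{8457438}}{762} \approx 3.8165$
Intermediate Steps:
$F{\left(D,U \right)} = 16$ ($F{\left(D,U \right)} = -7 + 23 = 16$)
$z = -10$ ($z = 4 - 14 = -10$)
$c = - \frac{1093}{762}$ ($c = \frac{922 - 2015}{-10 + 772} = - \frac{1093}{762} \approx -1.4344$)
$\sqrt{c + F{\left(7,Z \right)}} = \sqrt{- \frac{1093}{762} + 16} = \sqrt{\frac{11099}{762}} = \frac{\sqrt{8457438}}{762}$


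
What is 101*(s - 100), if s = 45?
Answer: -5555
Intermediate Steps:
101*(s - 100) = 101*(45 - 100) = 101*(-55) = -5555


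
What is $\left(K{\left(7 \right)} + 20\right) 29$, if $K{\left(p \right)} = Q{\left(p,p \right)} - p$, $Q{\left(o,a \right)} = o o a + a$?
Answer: $10527$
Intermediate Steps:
$Q{\left(o,a \right)} = a + a o^{2}$ ($Q{\left(o,a \right)} = o^{2} a + a = a o^{2} + a = a + a o^{2}$)
$K{\left(p \right)} = - p + p \left(1 + p^{2}\right)$ ($K{\left(p \right)} = p \left(1 + p^{2}\right) - p = - p + p \left(1 + p^{2}\right)$)
$\left(K{\left(7 \right)} + 20\right) 29 = \left(7^{3} + 20\right) 29 = \left(343 + 20\right) 29 = 363 \cdot 29 = 10527$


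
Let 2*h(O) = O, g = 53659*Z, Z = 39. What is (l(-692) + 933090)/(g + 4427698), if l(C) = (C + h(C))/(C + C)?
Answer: 3732363/26081596 ≈ 0.14310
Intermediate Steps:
g = 2092701 (g = 53659*39 = 2092701)
h(O) = O/2
l(C) = ¾ (l(C) = (C + C/2)/(C + C) = (3*C/2)/((2*C)) = (3*C/2)*(1/(2*C)) = ¾)
(l(-692) + 933090)/(g + 4427698) = (¾ + 933090)/(2092701 + 4427698) = (3732363/4)/6520399 = (3732363/4)*(1/6520399) = 3732363/26081596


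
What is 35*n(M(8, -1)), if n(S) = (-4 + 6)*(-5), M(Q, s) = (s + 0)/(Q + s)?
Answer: -350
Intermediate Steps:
M(Q, s) = s/(Q + s)
n(S) = -10 (n(S) = 2*(-5) = -10)
35*n(M(8, -1)) = 35*(-10) = -350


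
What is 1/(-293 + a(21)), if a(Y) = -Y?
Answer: -1/314 ≈ -0.0031847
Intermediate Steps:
1/(-293 + a(21)) = 1/(-293 - 1*21) = 1/(-293 - 21) = 1/(-314) = -1/314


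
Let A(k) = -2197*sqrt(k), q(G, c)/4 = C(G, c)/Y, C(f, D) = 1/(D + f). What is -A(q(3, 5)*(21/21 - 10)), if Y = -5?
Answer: 6591*sqrt(10)/10 ≈ 2084.3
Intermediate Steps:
q(G, c) = -4/(5*(G + c)) (q(G, c) = 4*(1/((c + G)*(-5))) = 4*(-1/5/(G + c)) = 4*(-1/(5*(G + c))) = -4/(5*(G + c)))
-A(q(3, 5)*(21/21 - 10)) = -(-2197)*sqrt((-4/(5*3 + 5*5))*(21/21 - 10)) = -(-2197)*sqrt((-4/(15 + 25))*(21*(1/21) - 10)) = -(-2197)*sqrt((-4/40)*(1 - 10)) = -(-2197)*sqrt(-4*1/40*(-9)) = -(-2197)*sqrt(-1/10*(-9)) = -(-2197)*sqrt(9/10) = -(-2197)*3*sqrt(10)/10 = -(-6591)*sqrt(10)/10 = 6591*sqrt(10)/10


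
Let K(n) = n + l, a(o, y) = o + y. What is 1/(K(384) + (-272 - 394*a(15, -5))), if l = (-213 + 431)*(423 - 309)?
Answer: 1/21024 ≈ 4.7565e-5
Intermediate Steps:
l = 24852 (l = 218*114 = 24852)
K(n) = 24852 + n (K(n) = n + 24852 = 24852 + n)
1/(K(384) + (-272 - 394*a(15, -5))) = 1/((24852 + 384) + (-272 - 394*(15 - 5))) = 1/(25236 + (-272 - 394*10)) = 1/(25236 + (-272 - 3940)) = 1/(25236 - 4212) = 1/21024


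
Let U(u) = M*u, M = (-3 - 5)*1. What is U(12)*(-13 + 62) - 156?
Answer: -4860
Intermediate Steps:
M = -8 (M = -8*1 = -8)
U(u) = -8*u
U(12)*(-13 + 62) - 156 = (-8*12)*(-13 + 62) - 156 = -96*49 - 156 = -4704 - 156 = -4860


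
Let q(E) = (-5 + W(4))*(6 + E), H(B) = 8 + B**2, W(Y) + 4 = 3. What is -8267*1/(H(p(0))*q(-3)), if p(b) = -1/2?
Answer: 16534/297 ≈ 55.670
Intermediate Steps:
W(Y) = -1 (W(Y) = -4 + 3 = -1)
p(b) = -1/2 (p(b) = -1*1/2 = -1/2)
q(E) = -36 - 6*E (q(E) = (-5 - 1)*(6 + E) = -6*(6 + E) = -36 - 6*E)
-8267*1/(H(p(0))*q(-3)) = -8267*1/((-36 - 6*(-3))*(8 + (-1/2)**2)) = -8267*1/((-36 + 18)*(8 + 1/4)) = -8267/((33/4)*(-18)) = -8267/(-297/2) = -8267*(-2/297) = 16534/297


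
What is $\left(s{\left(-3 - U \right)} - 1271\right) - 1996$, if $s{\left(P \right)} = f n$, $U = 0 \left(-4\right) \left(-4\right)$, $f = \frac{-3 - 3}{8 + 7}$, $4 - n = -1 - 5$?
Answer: $-3271$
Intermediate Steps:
$n = 10$ ($n = 4 - \left(-1 - 5\right) = 4 - -6 = 4 + 6 = 10$)
$f = - \frac{2}{5}$ ($f = - \frac{6}{15} = \left(-6\right) \frac{1}{15} = - \frac{2}{5} \approx -0.4$)
$U = 0$ ($U = 0 \left(-4\right) = 0$)
$s{\left(P \right)} = -4$ ($s{\left(P \right)} = \left(- \frac{2}{5}\right) 10 = -4$)
$\left(s{\left(-3 - U \right)} - 1271\right) - 1996 = \left(-4 - 1271\right) - 1996 = -1275 - 1996 = -3271$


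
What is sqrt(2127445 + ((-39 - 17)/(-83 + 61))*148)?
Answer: 3*sqrt(28607381)/11 ≈ 1458.7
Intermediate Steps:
sqrt(2127445 + ((-39 - 17)/(-83 + 61))*148) = sqrt(2127445 + (-56/(-22))*148) = sqrt(2127445 - 1/22*(-56)*148) = sqrt(2127445 + (28/11)*148) = sqrt(2127445 + 4144/11) = sqrt(23406039/11) = 3*sqrt(28607381)/11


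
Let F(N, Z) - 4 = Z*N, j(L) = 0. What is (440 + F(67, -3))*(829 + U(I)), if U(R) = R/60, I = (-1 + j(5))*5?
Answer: 805707/4 ≈ 2.0143e+5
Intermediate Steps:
F(N, Z) = 4 + N*Z (F(N, Z) = 4 + Z*N = 4 + N*Z)
I = -5 (I = (-1 + 0)*5 = -1*5 = -5)
U(R) = R/60 (U(R) = R*(1/60) = R/60)
(440 + F(67, -3))*(829 + U(I)) = (440 + (4 + 67*(-3)))*(829 + (1/60)*(-5)) = (440 + (4 - 201))*(829 - 1/12) = (440 - 197)*(9947/12) = 243*(9947/12) = 805707/4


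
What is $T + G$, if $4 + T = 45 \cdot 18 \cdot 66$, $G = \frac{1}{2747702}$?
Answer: $\frac{146881158113}{2747702} \approx 53456.0$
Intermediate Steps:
$G = \frac{1}{2747702} \approx 3.6394 \cdot 10^{-7}$
$T = 53456$ ($T = -4 + 45 \cdot 18 \cdot 66 = -4 + 810 \cdot 66 = -4 + 53460 = 53456$)
$T + G = 53456 + \frac{1}{2747702} = \frac{146881158113}{2747702}$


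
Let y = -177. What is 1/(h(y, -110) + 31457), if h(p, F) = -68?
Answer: 1/31389 ≈ 3.1858e-5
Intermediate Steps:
1/(h(y, -110) + 31457) = 1/(-68 + 31457) = 1/31389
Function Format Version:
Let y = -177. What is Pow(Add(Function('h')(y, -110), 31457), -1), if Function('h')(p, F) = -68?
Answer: Rational(1, 31389) ≈ 3.1858e-5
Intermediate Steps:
Pow(Add(Function('h')(y, -110), 31457), -1) = Pow(Add(-68, 31457), -1) = Pow(31389, -1) = Rational(1, 31389)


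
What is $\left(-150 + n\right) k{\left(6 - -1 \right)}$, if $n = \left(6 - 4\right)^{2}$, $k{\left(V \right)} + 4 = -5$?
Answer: $1314$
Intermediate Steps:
$k{\left(V \right)} = -9$ ($k{\left(V \right)} = -4 - 5 = -9$)
$n = 4$ ($n = 2^{2} = 4$)
$\left(-150 + n\right) k{\left(6 - -1 \right)} = \left(-150 + 4\right) \left(-9\right) = \left(-146\right) \left(-9\right) = 1314$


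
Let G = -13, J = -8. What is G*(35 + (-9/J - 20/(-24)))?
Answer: -11531/24 ≈ -480.46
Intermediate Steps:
G*(35 + (-9/J - 20/(-24))) = -13*(35 + (-9/(-8) - 20/(-24))) = -13*(35 + (-9*(-⅛) - 20*(-1/24))) = -13*(35 + (9/8 + ⅚)) = -13*(35 + 47/24) = -13*887/24 = -11531/24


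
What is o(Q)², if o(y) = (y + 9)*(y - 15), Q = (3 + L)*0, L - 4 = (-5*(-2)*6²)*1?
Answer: 18225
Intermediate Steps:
L = 364 (L = 4 + (-5*(-2)*6²)*1 = 4 + (10*36)*1 = 4 + 360*1 = 4 + 360 = 364)
Q = 0 (Q = (3 + 364)*0 = 367*0 = 0)
o(y) = (-15 + y)*(9 + y) (o(y) = (9 + y)*(-15 + y) = (-15 + y)*(9 + y))
o(Q)² = (-135 + 0² - 6*0)² = (-135 + 0 + 0)² = (-135)² = 18225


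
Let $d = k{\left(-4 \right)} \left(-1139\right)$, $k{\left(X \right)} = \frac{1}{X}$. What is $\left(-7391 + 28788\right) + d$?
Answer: $\frac{86727}{4} \approx 21682.0$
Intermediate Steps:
$d = \frac{1139}{4}$ ($d = \frac{1}{-4} \left(-1139\right) = \left(- \frac{1}{4}\right) \left(-1139\right) = \frac{1139}{4} \approx 284.75$)
$\left(-7391 + 28788\right) + d = \left(-7391 + 28788\right) + \frac{1139}{4} = 21397 + \frac{1139}{4} = \frac{86727}{4}$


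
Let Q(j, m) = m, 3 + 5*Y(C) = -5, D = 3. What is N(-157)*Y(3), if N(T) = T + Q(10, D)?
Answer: 1232/5 ≈ 246.40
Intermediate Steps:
Y(C) = -8/5 (Y(C) = -⅗ + (⅕)*(-5) = -⅗ - 1 = -8/5)
N(T) = 3 + T (N(T) = T + 3 = 3 + T)
N(-157)*Y(3) = (3 - 157)*(-8/5) = -154*(-8/5) = 1232/5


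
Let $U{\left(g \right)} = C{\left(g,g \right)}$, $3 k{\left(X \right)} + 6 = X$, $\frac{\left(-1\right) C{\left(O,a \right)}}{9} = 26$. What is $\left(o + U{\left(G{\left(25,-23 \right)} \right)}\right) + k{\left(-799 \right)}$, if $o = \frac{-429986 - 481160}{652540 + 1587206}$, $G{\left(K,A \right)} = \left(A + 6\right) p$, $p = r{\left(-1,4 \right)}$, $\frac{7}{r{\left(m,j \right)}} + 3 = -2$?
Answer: $- \frac{187668370}{373291} \approx -502.74$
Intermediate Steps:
$r{\left(m,j \right)} = - \frac{7}{5}$ ($r{\left(m,j \right)} = \frac{7}{-3 - 2} = \frac{7}{-5} = 7 \left(- \frac{1}{5}\right) = - \frac{7}{5}$)
$p = - \frac{7}{5} \approx -1.4$
$C{\left(O,a \right)} = -234$ ($C{\left(O,a \right)} = \left(-9\right) 26 = -234$)
$G{\left(K,A \right)} = - \frac{42}{5} - \frac{7 A}{5}$ ($G{\left(K,A \right)} = \left(A + 6\right) \left(- \frac{7}{5}\right) = \left(6 + A\right) \left(- \frac{7}{5}\right) = - \frac{42}{5} - \frac{7 A}{5}$)
$k{\left(X \right)} = -2 + \frac{X}{3}$
$U{\left(g \right)} = -234$
$o = - \frac{455573}{1119873}$ ($o = - \frac{911146}{2239746} = \left(-911146\right) \frac{1}{2239746} = - \frac{455573}{1119873} \approx -0.40681$)
$\left(o + U{\left(G{\left(25,-23 \right)} \right)}\right) + k{\left(-799 \right)} = \left(- \frac{455573}{1119873} - 234\right) + \left(-2 + \frac{1}{3} \left(-799\right)\right) = - \frac{262505855}{1119873} - \frac{805}{3} = - \frac{187668370}{373291}$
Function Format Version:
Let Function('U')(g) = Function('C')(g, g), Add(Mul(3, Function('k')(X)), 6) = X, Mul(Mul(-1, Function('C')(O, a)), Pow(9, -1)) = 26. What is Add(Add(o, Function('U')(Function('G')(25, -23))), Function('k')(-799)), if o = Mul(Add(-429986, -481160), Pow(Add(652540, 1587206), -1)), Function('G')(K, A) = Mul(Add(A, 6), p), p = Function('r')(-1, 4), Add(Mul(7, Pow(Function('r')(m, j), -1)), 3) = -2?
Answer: Rational(-187668370, 373291) ≈ -502.74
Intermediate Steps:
Function('r')(m, j) = Rational(-7, 5) (Function('r')(m, j) = Mul(7, Pow(Add(-3, -2), -1)) = Mul(7, Pow(-5, -1)) = Mul(7, Rational(-1, 5)) = Rational(-7, 5))
p = Rational(-7, 5) ≈ -1.4000
Function('C')(O, a) = -234 (Function('C')(O, a) = Mul(-9, 26) = -234)
Function('G')(K, A) = Add(Rational(-42, 5), Mul(Rational(-7, 5), A)) (Function('G')(K, A) = Mul(Add(A, 6), Rational(-7, 5)) = Mul(Add(6, A), Rational(-7, 5)) = Add(Rational(-42, 5), Mul(Rational(-7, 5), A)))
Function('k')(X) = Add(-2, Mul(Rational(1, 3), X))
Function('U')(g) = -234
o = Rational(-455573, 1119873) (o = Mul(-911146, Pow(2239746, -1)) = Mul(-911146, Rational(1, 2239746)) = Rational(-455573, 1119873) ≈ -0.40681)
Add(Add(o, Function('U')(Function('G')(25, -23))), Function('k')(-799)) = Add(Add(Rational(-455573, 1119873), -234), Add(-2, Mul(Rational(1, 3), -799))) = Add(Rational(-262505855, 1119873), Add(-2, Rational(-799, 3))) = Add(Rational(-262505855, 1119873), Rational(-805, 3)) = Rational(-187668370, 373291)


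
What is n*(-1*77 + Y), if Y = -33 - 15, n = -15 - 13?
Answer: 3500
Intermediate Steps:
n = -28
Y = -48
n*(-1*77 + Y) = -28*(-1*77 - 48) = -28*(-77 - 48) = -28*(-125) = 3500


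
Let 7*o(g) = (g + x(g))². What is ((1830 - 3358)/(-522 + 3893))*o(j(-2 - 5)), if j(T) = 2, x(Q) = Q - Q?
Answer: -6112/23597 ≈ -0.25902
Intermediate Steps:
x(Q) = 0
o(g) = g²/7 (o(g) = (g + 0)²/7 = g²/7)
((1830 - 3358)/(-522 + 3893))*o(j(-2 - 5)) = ((1830 - 3358)/(-522 + 3893))*((⅐)*2²) = (-1528/3371)*((⅐)*4) = -1528*1/3371*(4/7) = -1528/3371*4/7 = -6112/23597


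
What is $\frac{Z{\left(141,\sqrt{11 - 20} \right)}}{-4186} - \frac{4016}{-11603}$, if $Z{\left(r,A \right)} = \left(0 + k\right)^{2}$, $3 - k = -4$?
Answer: $\frac{2320347}{6938594} \approx 0.33441$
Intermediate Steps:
$k = 7$ ($k = 3 - -4 = 3 + 4 = 7$)
$Z{\left(r,A \right)} = 49$ ($Z{\left(r,A \right)} = \left(0 + 7\right)^{2} = 7^{2} = 49$)
$\frac{Z{\left(141,\sqrt{11 - 20} \right)}}{-4186} - \frac{4016}{-11603} = \frac{49}{-4186} - \frac{4016}{-11603} = 49 \left(- \frac{1}{4186}\right) - - \frac{4016}{11603} = - \frac{7}{598} + \frac{4016}{11603} = \frac{2320347}{6938594}$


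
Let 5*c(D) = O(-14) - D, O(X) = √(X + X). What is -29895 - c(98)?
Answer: -149377/5 - 2*I*√7/5 ≈ -29875.0 - 1.0583*I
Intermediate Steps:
O(X) = √2*√X (O(X) = √(2*X) = √2*√X)
c(D) = -D/5 + 2*I*√7/5 (c(D) = (√2*√(-14) - D)/5 = (√2*(I*√14) - D)/5 = (2*I*√7 - D)/5 = (-D + 2*I*√7)/5 = -D/5 + 2*I*√7/5)
-29895 - c(98) = -29895 - (-⅕*98 + 2*I*√7/5) = -29895 - (-98/5 + 2*I*√7/5) = -29895 + (98/5 - 2*I*√7/5) = -149377/5 - 2*I*√7/5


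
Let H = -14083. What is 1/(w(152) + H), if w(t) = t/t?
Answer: -1/14082 ≈ -7.1013e-5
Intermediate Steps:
w(t) = 1
1/(w(152) + H) = 1/(1 - 14083) = 1/(-14082) = -1/14082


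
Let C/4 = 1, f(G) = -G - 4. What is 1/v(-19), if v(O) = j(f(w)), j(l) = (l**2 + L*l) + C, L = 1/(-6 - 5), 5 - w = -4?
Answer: 11/1916 ≈ 0.0057411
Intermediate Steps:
w = 9 (w = 5 - 1*(-4) = 5 + 4 = 9)
f(G) = -4 - G
L = -1/11 (L = 1/(-11) = -1/11 ≈ -0.090909)
C = 4 (C = 4*1 = 4)
j(l) = 4 + l**2 - l/11 (j(l) = (l**2 - l/11) + 4 = 4 + l**2 - l/11)
v(O) = 1916/11 (v(O) = 4 + (-4 - 1*9)**2 - (-4 - 1*9)/11 = 4 + (-4 - 9)**2 - (-4 - 9)/11 = 4 + (-13)**2 - 1/11*(-13) = 4 + 169 + 13/11 = 1916/11)
1/v(-19) = 1/(1916/11) = 11/1916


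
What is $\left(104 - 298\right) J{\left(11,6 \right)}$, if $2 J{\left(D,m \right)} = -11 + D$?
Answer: $0$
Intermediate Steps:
$J{\left(D,m \right)} = - \frac{11}{2} + \frac{D}{2}$ ($J{\left(D,m \right)} = \frac{-11 + D}{2} = - \frac{11}{2} + \frac{D}{2}$)
$\left(104 - 298\right) J{\left(11,6 \right)} = \left(104 - 298\right) \left(- \frac{11}{2} + \frac{1}{2} \cdot 11\right) = - 194 \left(- \frac{11}{2} + \frac{11}{2}\right) = \left(-194\right) 0 = 0$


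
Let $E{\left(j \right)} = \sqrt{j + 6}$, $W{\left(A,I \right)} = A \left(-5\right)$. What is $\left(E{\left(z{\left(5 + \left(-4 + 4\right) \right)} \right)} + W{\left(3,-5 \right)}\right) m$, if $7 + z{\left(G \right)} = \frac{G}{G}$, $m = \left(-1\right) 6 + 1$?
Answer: $75$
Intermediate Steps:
$W{\left(A,I \right)} = - 5 A$
$m = -5$ ($m = -6 + 1 = -5$)
$z{\left(G \right)} = -6$ ($z{\left(G \right)} = -7 + \frac{G}{G} = -7 + 1 = -6$)
$E{\left(j \right)} = \sqrt{6 + j}$
$\left(E{\left(z{\left(5 + \left(-4 + 4\right) \right)} \right)} + W{\left(3,-5 \right)}\right) m = \left(\sqrt{6 - 6} - 15\right) \left(-5\right) = \left(\sqrt{0} - 15\right) \left(-5\right) = \left(0 - 15\right) \left(-5\right) = \left(-15\right) \left(-5\right) = 75$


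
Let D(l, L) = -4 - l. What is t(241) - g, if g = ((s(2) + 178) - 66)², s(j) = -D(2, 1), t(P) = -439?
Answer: -14363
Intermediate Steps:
s(j) = 6 (s(j) = -(-4 - 1*2) = -(-4 - 2) = -1*(-6) = 6)
g = 13924 (g = ((6 + 178) - 66)² = (184 - 66)² = 118² = 13924)
t(241) - g = -439 - 1*13924 = -439 - 13924 = -14363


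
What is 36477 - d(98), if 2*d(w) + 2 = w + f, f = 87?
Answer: 72771/2 ≈ 36386.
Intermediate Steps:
d(w) = 85/2 + w/2 (d(w) = -1 + (w + 87)/2 = -1 + (87 + w)/2 = -1 + (87/2 + w/2) = 85/2 + w/2)
36477 - d(98) = 36477 - (85/2 + (½)*98) = 36477 - (85/2 + 49) = 36477 - 1*183/2 = 36477 - 183/2 = 72771/2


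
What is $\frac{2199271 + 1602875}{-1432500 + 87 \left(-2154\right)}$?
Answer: $- \frac{633691}{269983} \approx -2.3472$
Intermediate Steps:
$\frac{2199271 + 1602875}{-1432500 + 87 \left(-2154\right)} = \frac{3802146}{-1432500 - 187398} = \frac{3802146}{-1619898} = 3802146 \left(- \frac{1}{1619898}\right) = - \frac{633691}{269983}$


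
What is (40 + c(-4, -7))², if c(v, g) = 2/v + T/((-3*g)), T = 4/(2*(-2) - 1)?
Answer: 68674369/44100 ≈ 1557.2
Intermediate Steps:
T = -⅘ (T = 4/(-4 - 1) = 4/(-5) = 4*(-⅕) = -⅘ ≈ -0.80000)
c(v, g) = 2/v + 4/(15*g) (c(v, g) = 2/v - 4*(-1/(3*g))/5 = 2/v - (-4)/(15*g) = 2/v + 4/(15*g))
(40 + c(-4, -7))² = (40 + (2/(-4) + (4/15)/(-7)))² = (40 + (2*(-¼) + (4/15)*(-⅐)))² = (40 + (-½ - 4/105))² = (40 - 113/210)² = (8287/210)² = 68674369/44100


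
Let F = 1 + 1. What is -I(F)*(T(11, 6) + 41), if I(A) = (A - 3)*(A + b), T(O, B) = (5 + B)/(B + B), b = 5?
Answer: 3521/12 ≈ 293.42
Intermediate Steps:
T(O, B) = (5 + B)/(2*B) (T(O, B) = (5 + B)/((2*B)) = (5 + B)*(1/(2*B)) = (5 + B)/(2*B))
F = 2
I(A) = (-3 + A)*(5 + A) (I(A) = (A - 3)*(A + 5) = (-3 + A)*(5 + A))
-I(F)*(T(11, 6) + 41) = -(-15 + 2² + 2*2)*((½)*(5 + 6)/6 + 41) = -(-15 + 4 + 4)*((½)*(⅙)*11 + 41) = -(-7)*(11/12 + 41) = -(-7)*503/12 = -1*(-3521/12) = 3521/12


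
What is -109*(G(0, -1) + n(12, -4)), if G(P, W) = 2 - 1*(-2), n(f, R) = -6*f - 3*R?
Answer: 6104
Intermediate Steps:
G(P, W) = 4 (G(P, W) = 2 + 2 = 4)
-109*(G(0, -1) + n(12, -4)) = -109*(4 + (-6*12 - 3*(-4))) = -109*(4 + (-72 + 12)) = -109*(4 - 60) = -109*(-56) = 6104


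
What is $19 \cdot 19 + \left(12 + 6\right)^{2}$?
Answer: $685$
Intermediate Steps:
$19 \cdot 19 + \left(12 + 6\right)^{2} = 361 + 18^{2} = 361 + 324 = 685$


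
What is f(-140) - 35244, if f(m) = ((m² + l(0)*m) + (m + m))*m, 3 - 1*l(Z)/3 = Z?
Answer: -2563644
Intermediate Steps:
l(Z) = 9 - 3*Z
f(m) = m*(m² + 11*m) (f(m) = ((m² + (9 - 3*0)*m) + (m + m))*m = ((m² + (9 + 0)*m) + 2*m)*m = ((m² + 9*m) + 2*m)*m = (m² + 11*m)*m = m*(m² + 11*m))
f(-140) - 35244 = (-140)²*(11 - 140) - 35244 = 19600*(-129) - 35244 = -2528400 - 35244 = -2563644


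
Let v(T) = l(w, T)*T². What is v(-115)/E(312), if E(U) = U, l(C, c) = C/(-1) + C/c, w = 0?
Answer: 0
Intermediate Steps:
l(C, c) = -C + C/c (l(C, c) = C*(-1) + C/c = -C + C/c)
v(T) = 0 (v(T) = (-1*0 + 0/T)*T² = (0 + 0)*T² = 0*T² = 0)
v(-115)/E(312) = 0/312 = 0*(1/312) = 0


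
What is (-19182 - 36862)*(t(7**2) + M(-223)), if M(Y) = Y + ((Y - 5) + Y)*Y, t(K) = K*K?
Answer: -5758577044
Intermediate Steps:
t(K) = K**2
M(Y) = Y + Y*(-5 + 2*Y) (M(Y) = Y + ((-5 + Y) + Y)*Y = Y + (-5 + 2*Y)*Y = Y + Y*(-5 + 2*Y))
(-19182 - 36862)*(t(7**2) + M(-223)) = (-19182 - 36862)*((7**2)**2 + 2*(-223)*(-2 - 223)) = -56044*(49**2 + 2*(-223)*(-225)) = -56044*(2401 + 100350) = -56044*102751 = -5758577044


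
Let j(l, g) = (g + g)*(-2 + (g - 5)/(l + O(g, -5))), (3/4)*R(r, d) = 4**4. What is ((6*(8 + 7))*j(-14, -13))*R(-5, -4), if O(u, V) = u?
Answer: 1064960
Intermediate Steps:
R(r, d) = 1024/3 (R(r, d) = (4/3)*4**4 = (4/3)*256 = 1024/3)
j(l, g) = 2*g*(-2 + (-5 + g)/(g + l)) (j(l, g) = (g + g)*(-2 + (g - 5)/(l + g)) = (2*g)*(-2 + (-5 + g)/(g + l)) = 2*g*(-2 + (-5 + g)/(g + l)))
((6*(8 + 7))*j(-14, -13))*R(-5, -4) = ((6*(8 + 7))*(-2*(-13)*(5 - 13 + 2*(-14))/(-13 - 14)))*(1024/3) = ((6*15)*(-2*(-13)*(5 - 13 - 28)/(-27)))*(1024/3) = (90*(-2*(-13)*(-1/27)*(-36)))*(1024/3) = (90*(104/3))*(1024/3) = 3120*(1024/3) = 1064960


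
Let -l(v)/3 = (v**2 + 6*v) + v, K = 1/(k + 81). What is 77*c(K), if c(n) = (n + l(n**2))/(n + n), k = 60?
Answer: 61233403/1868814 ≈ 32.766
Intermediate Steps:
K = 1/141 (K = 1/(60 + 81) = 1/141 ≈ 0.0070922)
l(v) = -21*v - 3*v**2 (l(v) = -3*((v**2 + 6*v) + v) = -3*(v**2 + 7*v) = -21*v - 3*v**2)
c(n) = (n - 3*n**2*(7 + n**2))/(2*n) (c(n) = (n - 3*n**2*(7 + n**2))/(n + n) = (n - 3*n**2*(7 + n**2))/((2*n)) = (n - 3*n**2*(7 + n**2))*(1/(2*n)) = (n - 3*n**2*(7 + n**2))/(2*n))
77*c(K) = 77*(1/2 - 21/2*1/141 - 3*(1/141)**3/2) = 77*(1/2 - 7/94 - 3/2*1/2803221) = 77*(1/2 - 7/94 - 1/1868814) = 77*(795239/1868814) = 61233403/1868814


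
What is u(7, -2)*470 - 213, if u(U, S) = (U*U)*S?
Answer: -46273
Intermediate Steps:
u(U, S) = S*U² (u(U, S) = U²*S = S*U²)
u(7, -2)*470 - 213 = -2*7²*470 - 213 = -2*49*470 - 213 = -98*470 - 213 = -46060 - 213 = -46273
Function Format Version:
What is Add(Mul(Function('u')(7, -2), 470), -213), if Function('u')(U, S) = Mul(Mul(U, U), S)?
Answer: -46273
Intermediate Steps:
Function('u')(U, S) = Mul(S, Pow(U, 2)) (Function('u')(U, S) = Mul(Pow(U, 2), S) = Mul(S, Pow(U, 2)))
Add(Mul(Function('u')(7, -2), 470), -213) = Add(Mul(Mul(-2, Pow(7, 2)), 470), -213) = Add(Mul(Mul(-2, 49), 470), -213) = Add(Mul(-98, 470), -213) = Add(-46060, -213) = -46273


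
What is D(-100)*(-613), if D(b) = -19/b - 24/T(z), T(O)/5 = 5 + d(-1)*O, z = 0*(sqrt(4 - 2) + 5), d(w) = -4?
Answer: 47201/100 ≈ 472.01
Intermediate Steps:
z = 0 (z = 0*(sqrt(2) + 5) = 0*(5 + sqrt(2)) = 0)
T(O) = 25 - 20*O (T(O) = 5*(5 - 4*O) = 25 - 20*O)
D(b) = -24/25 - 19/b (D(b) = -19/b - 24/(25 - 20*0) = -19/b - 24/(25 + 0) = -19/b - 24/25 = -24/25 - 19/b)
D(-100)*(-613) = (-24/25 - 19/(-100))*(-613) = (-24/25 - 19*(-1/100))*(-613) = (-24/25 + 19/100)*(-613) = -77/100*(-613) = 47201/100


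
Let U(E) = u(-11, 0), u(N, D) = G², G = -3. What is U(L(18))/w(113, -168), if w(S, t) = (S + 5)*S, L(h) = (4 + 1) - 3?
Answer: 9/13334 ≈ 0.00067497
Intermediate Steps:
L(h) = 2 (L(h) = 5 - 3 = 2)
u(N, D) = 9 (u(N, D) = (-3)² = 9)
U(E) = 9
w(S, t) = S*(5 + S) (w(S, t) = (5 + S)*S = S*(5 + S))
U(L(18))/w(113, -168) = 9/((113*(5 + 113))) = 9/((113*118)) = 9/13334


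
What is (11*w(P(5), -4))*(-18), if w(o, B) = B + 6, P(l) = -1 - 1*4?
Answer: -396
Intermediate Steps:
P(l) = -5 (P(l) = -1 - 4 = -5)
w(o, B) = 6 + B
(11*w(P(5), -4))*(-18) = (11*(6 - 4))*(-18) = (11*2)*(-18) = 22*(-18) = -396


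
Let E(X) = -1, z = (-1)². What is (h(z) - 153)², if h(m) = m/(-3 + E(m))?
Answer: 375769/16 ≈ 23486.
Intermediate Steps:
z = 1
h(m) = -m/4 (h(m) = m/(-3 - 1) = m/(-4) = -m/4)
(h(z) - 153)² = (-¼*1 - 153)² = (-¼ - 153)² = (-613/4)² = 375769/16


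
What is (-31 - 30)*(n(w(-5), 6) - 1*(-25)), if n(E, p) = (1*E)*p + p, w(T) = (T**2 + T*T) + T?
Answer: -18361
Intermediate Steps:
w(T) = T + 2*T**2 (w(T) = (T**2 + T**2) + T = 2*T**2 + T = T + 2*T**2)
n(E, p) = p + E*p (n(E, p) = E*p + p = p + E*p)
(-31 - 30)*(n(w(-5), 6) - 1*(-25)) = (-31 - 30)*(6*(1 - 5*(1 + 2*(-5))) - 1*(-25)) = -61*(6*(1 - 5*(1 - 10)) + 25) = -61*(6*(1 - 5*(-9)) + 25) = -61*(6*(1 + 45) + 25) = -61*(6*46 + 25) = -61*(276 + 25) = -61*301 = -18361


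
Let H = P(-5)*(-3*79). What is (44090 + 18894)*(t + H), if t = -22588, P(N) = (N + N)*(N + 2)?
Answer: -1870498832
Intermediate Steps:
P(N) = 2*N*(2 + N) (P(N) = (2*N)*(2 + N) = 2*N*(2 + N))
H = -7110 (H = (2*(-5)*(2 - 5))*(-3*79) = (2*(-5)*(-3))*(-237) = 30*(-237) = -7110)
(44090 + 18894)*(t + H) = (44090 + 18894)*(-22588 - 7110) = 62984*(-29698) = -1870498832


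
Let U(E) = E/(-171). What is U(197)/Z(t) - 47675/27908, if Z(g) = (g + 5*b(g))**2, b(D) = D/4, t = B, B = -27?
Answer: -481480509841/281797653132 ≈ -1.7086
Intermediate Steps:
U(E) = -E/171 (U(E) = E*(-1/171) = -E/171)
t = -27
b(D) = D/4 (b(D) = D*(1/4) = D/4)
Z(g) = 81*g**2/16 (Z(g) = (g + 5*(g/4))**2 = (g + 5*g/4)**2 = (9*g/4)**2 = 81*g**2/16)
U(197)/Z(t) - 47675/27908 = (-1/171*197)/(((81/16)*(-27)**2)) - 47675/27908 = -197/(171*((81/16)*729)) - 47675*1/27908 = -197/(171*59049/16) - 47675/27908 = -197/171*16/59049 - 47675/27908 = -3152/10097379 - 47675/27908 = -481480509841/281797653132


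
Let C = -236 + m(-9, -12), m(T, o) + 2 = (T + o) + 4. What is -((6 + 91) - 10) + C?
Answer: -342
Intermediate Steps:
m(T, o) = 2 + T + o (m(T, o) = -2 + ((T + o) + 4) = -2 + (4 + T + o) = 2 + T + o)
C = -255 (C = -236 + (2 - 9 - 12) = -236 - 19 = -255)
-((6 + 91) - 10) + C = -((6 + 91) - 10) - 255 = -(97 - 10) - 255 = -1*87 - 255 = -87 - 255 = -342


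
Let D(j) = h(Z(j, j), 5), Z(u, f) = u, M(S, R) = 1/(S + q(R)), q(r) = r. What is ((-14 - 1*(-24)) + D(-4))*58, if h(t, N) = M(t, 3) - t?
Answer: 754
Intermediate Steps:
M(S, R) = 1/(R + S) (M(S, R) = 1/(S + R) = 1/(R + S))
h(t, N) = 1/(3 + t) - t
D(j) = (1 - j*(3 + j))/(3 + j)
((-14 - 1*(-24)) + D(-4))*58 = ((-14 - 1*(-24)) + (1 - 1*(-4)*(3 - 4))/(3 - 4))*58 = ((-14 + 24) + (1 - 1*(-4)*(-1))/(-1))*58 = (10 - (1 - 4))*58 = (10 - 1*(-3))*58 = (10 + 3)*58 = 13*58 = 754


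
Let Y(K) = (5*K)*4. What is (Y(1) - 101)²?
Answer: 6561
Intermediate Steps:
Y(K) = 20*K
(Y(1) - 101)² = (20*1 - 101)² = (20 - 101)² = (-81)² = 6561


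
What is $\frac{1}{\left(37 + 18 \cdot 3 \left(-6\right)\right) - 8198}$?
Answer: $- \frac{1}{8485} \approx -0.00011786$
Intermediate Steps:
$\frac{1}{\left(37 + 18 \cdot 3 \left(-6\right)\right) - 8198} = \frac{1}{\left(37 + 18 \left(-18\right)\right) - 8198} = \frac{1}{\left(37 - 324\right) - 8198} = \frac{1}{-287 - 8198} = \frac{1}{-8485} = - \frac{1}{8485}$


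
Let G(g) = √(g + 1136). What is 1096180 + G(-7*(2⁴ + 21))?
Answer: 1096180 + √877 ≈ 1.0962e+6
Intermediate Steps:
G(g) = √(1136 + g)
1096180 + G(-7*(2⁴ + 21)) = 1096180 + √(1136 - 7*(2⁴ + 21)) = 1096180 + √(1136 - 7*(16 + 21)) = 1096180 + √(1136 - 7*37) = 1096180 + √(1136 - 259) = 1096180 + √877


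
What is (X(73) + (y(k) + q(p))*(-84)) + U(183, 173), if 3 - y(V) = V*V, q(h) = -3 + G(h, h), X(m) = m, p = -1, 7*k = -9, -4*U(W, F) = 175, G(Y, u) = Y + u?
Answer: 9411/28 ≈ 336.11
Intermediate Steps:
U(W, F) = -175/4 (U(W, F) = -¼*175 = -175/4)
k = -9/7 (k = (⅐)*(-9) = -9/7 ≈ -1.2857)
q(h) = -3 + 2*h (q(h) = -3 + (h + h) = -3 + 2*h)
y(V) = 3 - V² (y(V) = 3 - V*V = 3 - V²)
(X(73) + (y(k) + q(p))*(-84)) + U(183, 173) = (73 + ((3 - (-9/7)²) + (-3 + 2*(-1)))*(-84)) - 175/4 = (73 + ((3 - 1*81/49) + (-3 - 2))*(-84)) - 175/4 = (73 + ((3 - 81/49) - 5)*(-84)) - 175/4 = (73 + (66/49 - 5)*(-84)) - 175/4 = (73 - 179/49*(-84)) - 175/4 = (73 + 2148/7) - 175/4 = 2659/7 - 175/4 = 9411/28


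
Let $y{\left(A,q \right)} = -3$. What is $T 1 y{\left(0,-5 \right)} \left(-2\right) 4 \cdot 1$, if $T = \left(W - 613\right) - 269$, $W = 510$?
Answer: $-8928$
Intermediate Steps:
$T = -372$ ($T = \left(510 - 613\right) - 269 = -103 - 269 = -372$)
$T 1 y{\left(0,-5 \right)} \left(-2\right) 4 \cdot 1 = - 372 \cdot 1 \left(-3\right) \left(-2\right) 4 \cdot 1 = - 372 \left(- 3 \left(\left(-8\right) 1\right)\right) = - 372 \left(\left(-3\right) \left(-8\right)\right) = \left(-372\right) 24 = -8928$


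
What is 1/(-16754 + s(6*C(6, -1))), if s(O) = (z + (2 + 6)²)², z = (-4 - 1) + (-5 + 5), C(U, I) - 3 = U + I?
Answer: -1/13273 ≈ -7.5341e-5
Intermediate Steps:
C(U, I) = 3 + I + U (C(U, I) = 3 + (U + I) = 3 + (I + U) = 3 + I + U)
z = -5 (z = -5 + 0 = -5)
s(O) = 3481 (s(O) = (-5 + (2 + 6)²)² = (-5 + 8²)² = (-5 + 64)² = 59² = 3481)
1/(-16754 + s(6*C(6, -1))) = 1/(-16754 + 3481) = 1/(-13273) = -1/13273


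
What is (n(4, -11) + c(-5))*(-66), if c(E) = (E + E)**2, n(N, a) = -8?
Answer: -6072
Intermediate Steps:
c(E) = 4*E**2 (c(E) = (2*E)**2 = 4*E**2)
(n(4, -11) + c(-5))*(-66) = (-8 + 4*(-5)**2)*(-66) = (-8 + 4*25)*(-66) = (-8 + 100)*(-66) = 92*(-66) = -6072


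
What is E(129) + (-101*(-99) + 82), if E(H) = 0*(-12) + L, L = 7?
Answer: 10088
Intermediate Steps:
E(H) = 7 (E(H) = 0*(-12) + 7 = 0 + 7 = 7)
E(129) + (-101*(-99) + 82) = 7 + (-101*(-99) + 82) = 7 + (9999 + 82) = 7 + 10081 = 10088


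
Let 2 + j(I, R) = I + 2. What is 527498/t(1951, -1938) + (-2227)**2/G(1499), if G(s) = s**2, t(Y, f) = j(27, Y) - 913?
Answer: -590447195402/995421443 ≈ -593.16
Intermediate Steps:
j(I, R) = I (j(I, R) = -2 + (I + 2) = -2 + (2 + I) = I)
t(Y, f) = -886 (t(Y, f) = 27 - 913 = -886)
527498/t(1951, -1938) + (-2227)**2/G(1499) = 527498/(-886) + (-2227)**2/(1499**2) = 527498*(-1/886) + 4959529/2247001 = -263749/443 + 4959529*(1/2247001) = -263749/443 + 4959529/2247001 = -590447195402/995421443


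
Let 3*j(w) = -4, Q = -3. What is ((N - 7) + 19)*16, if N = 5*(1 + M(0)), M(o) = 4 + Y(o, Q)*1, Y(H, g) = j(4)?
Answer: 1456/3 ≈ 485.33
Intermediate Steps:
j(w) = -4/3 (j(w) = (⅓)*(-4) = -4/3)
Y(H, g) = -4/3
M(o) = 8/3 (M(o) = 4 - 4/3*1 = 4 - 4/3 = 8/3)
N = 55/3 (N = 5*(1 + 8/3) = 5*(11/3) = 55/3 ≈ 18.333)
((N - 7) + 19)*16 = ((55/3 - 7) + 19)*16 = (34/3 + 19)*16 = (91/3)*16 = 1456/3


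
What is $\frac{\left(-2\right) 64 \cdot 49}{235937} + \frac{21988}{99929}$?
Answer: $\frac{4561028068}{23576948473} \approx 0.19345$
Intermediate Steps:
$\frac{\left(-2\right) 64 \cdot 49}{235937} + \frac{21988}{99929} = \left(-128\right) 49 \cdot \frac{1}{235937} + 21988 \cdot \frac{1}{99929} = \left(-6272\right) \frac{1}{235937} + \frac{21988}{99929} = - \frac{6272}{235937} + \frac{21988}{99929} = \frac{4561028068}{23576948473}$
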